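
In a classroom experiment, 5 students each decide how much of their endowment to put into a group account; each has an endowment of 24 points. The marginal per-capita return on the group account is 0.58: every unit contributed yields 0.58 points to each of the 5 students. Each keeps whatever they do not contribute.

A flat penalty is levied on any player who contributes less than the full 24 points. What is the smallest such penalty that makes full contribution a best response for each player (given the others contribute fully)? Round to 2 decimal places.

Given the others contribute fully, the best deviation is to contribute 0 (any partial contribution still incurs the fine and gives up units whose private return 0.58 is below 1).
Deviating from 24 to 0 saves 24 points but forfeits the deviator's share of the drop in the group account: 0.58 × 24 = 13.92.
So the deviation gain is 24 − 13.92 = 10.08, and the fine must be at least 10.08 points to wipe it out.

10.08 points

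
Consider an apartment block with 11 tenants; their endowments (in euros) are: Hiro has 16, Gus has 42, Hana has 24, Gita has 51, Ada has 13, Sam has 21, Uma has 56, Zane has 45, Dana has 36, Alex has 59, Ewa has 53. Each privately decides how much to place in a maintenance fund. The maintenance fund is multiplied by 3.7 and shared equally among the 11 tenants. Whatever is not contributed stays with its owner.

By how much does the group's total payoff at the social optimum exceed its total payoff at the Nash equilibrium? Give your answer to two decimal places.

1123.20 euros

The private return per contributed unit is 3.7/11 = 0.3364 < 1 for every player regardless of endowment, so the Nash equilibrium is zero contribution and the group total is Σ E_j = 16 + 42 + 24 + 51 + 13 + 21 + 56 + 45 + 36 + 59 + 53 = 416.
Each contributed unit returns 3.700 to the group, so the social optimum is full contribution by everyone: group total = 3.700 × 416 = 1539.20.
Efficiency loss = (3.700 − 1) × 416 = 1123.20.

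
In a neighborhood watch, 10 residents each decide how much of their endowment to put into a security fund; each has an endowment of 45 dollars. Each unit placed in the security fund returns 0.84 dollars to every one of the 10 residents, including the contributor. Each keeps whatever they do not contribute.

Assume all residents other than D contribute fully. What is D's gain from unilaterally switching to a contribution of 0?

7.20 dollars

Switching from a contribution of 45 to 0 lets D keep an extra 45 dollars, but lowers the security fund by 45, which costs D their own share of that drop: 0.84 × 45 = 37.80.
Net gain = 45 − 37.80 = 7.20. The private return per contributed unit (0.84) is below 1, so free-riding is indeed the best response regardless of what the others do.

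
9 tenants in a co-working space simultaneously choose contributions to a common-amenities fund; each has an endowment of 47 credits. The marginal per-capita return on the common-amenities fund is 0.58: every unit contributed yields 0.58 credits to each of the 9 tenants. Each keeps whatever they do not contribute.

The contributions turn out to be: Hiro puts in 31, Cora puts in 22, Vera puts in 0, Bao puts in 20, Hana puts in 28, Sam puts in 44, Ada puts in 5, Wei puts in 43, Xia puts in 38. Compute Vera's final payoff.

180.98 credits

Total contributed: 31 + 22 + 0 + 20 + 28 + 44 + 5 + 43 + 38 = 231.
Each receives 0.58 × 231 = 133.98 from the common-amenities fund.
Vera keeps 47 − 0 = 47, so Vera's payoff is 47 + 133.98 = 180.98.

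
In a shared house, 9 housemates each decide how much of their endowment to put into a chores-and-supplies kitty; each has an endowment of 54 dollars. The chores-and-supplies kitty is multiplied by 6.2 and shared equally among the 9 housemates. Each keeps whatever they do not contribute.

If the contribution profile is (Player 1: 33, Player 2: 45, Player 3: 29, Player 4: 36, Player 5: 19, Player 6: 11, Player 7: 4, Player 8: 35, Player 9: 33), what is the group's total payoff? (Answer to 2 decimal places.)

Total contributed: 33 + 45 + 29 + 36 + 19 + 11 + 4 + 35 + 33 = 245; total kept: 9 × 54 − 245 = 241.
The chores-and-supplies kitty pays out 6.2 × 245 = 1519.00 in aggregate.
Group total = 241 + 1519.00 = 1760.00.

1760.00 dollars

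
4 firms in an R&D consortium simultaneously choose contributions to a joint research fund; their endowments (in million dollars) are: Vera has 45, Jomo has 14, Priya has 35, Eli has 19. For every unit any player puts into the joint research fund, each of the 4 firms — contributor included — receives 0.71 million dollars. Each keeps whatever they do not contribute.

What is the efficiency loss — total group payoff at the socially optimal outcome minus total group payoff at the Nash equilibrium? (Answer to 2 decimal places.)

207.92 million dollars

The private return per contributed unit is 0.71 < 1 for everyone, so the Nash equilibrium is zero contribution and the group total is Σ E_j = 45 + 14 + 35 + 19 = 113.
Each contributed unit returns 2.840 to the group, so the social optimum is full contribution by everyone: group total = 2.840 × 113 = 320.92.
Efficiency loss = (2.840 − 1) × 113 = 207.92.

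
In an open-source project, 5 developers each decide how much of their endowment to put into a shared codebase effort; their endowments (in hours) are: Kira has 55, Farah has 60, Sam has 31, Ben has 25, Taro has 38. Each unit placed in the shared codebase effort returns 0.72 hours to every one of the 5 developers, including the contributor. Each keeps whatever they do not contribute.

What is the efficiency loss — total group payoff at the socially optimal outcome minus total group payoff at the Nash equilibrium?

The private return per contributed unit is 0.72 < 1 for everyone, so the Nash equilibrium is zero contribution and the group total is Σ E_j = 55 + 60 + 31 + 25 + 38 = 209.
Each contributed unit returns 3.600 to the group, so the social optimum is full contribution by everyone: group total = 3.600 × 209 = 752.40.
Efficiency loss = (3.600 − 1) × 209 = 543.40.

543.40 hours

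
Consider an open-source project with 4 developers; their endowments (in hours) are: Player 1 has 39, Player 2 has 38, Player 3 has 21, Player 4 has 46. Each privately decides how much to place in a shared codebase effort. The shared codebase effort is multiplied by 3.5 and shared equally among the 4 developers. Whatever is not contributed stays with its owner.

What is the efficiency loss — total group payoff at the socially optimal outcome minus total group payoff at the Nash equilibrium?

360.00 hours

The private return per contributed unit is 3.5/4 = 0.8750 < 1 for every player regardless of endowment, so the Nash equilibrium is zero contribution and the group total is Σ E_j = 39 + 38 + 21 + 46 = 144.
Each contributed unit returns 3.500 to the group, so the social optimum is full contribution by everyone: group total = 3.500 × 144 = 504.00.
Efficiency loss = (3.500 − 1) × 144 = 360.00.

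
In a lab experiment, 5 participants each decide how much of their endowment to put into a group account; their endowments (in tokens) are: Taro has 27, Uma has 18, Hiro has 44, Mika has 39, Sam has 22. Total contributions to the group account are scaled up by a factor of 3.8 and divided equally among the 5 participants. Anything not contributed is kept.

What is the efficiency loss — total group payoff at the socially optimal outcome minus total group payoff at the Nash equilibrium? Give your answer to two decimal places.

420.00 tokens

The private return per contributed unit is 3.8/5 = 0.7600 < 1 for every player regardless of endowment, so the Nash equilibrium is zero contribution and the group total is Σ E_j = 27 + 18 + 44 + 39 + 22 = 150.
Each contributed unit returns 3.800 to the group, so the social optimum is full contribution by everyone: group total = 3.800 × 150 = 570.00.
Efficiency loss = (3.800 − 1) × 150 = 420.00.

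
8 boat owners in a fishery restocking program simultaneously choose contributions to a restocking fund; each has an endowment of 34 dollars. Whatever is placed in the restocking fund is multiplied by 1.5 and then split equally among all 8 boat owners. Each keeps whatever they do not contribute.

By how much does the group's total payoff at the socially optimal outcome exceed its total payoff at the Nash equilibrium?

136.00 dollars

Each contributed unit returns 1.5/8 = 0.1875 to its contributor — below 1 — so contributing 0 is dominant for every player. At the Nash equilibrium everyone keeps their 34, and the group total is 8 × 34 = 272.
Each contributed unit returns 1.500 to the group as a whole (0.1875 to each of 8 players), which exceeds 1, so the social optimum is full contribution: group total = 1.500 × 272 = 408.00.
Efficiency loss = 408.00 − 272 = 136.00.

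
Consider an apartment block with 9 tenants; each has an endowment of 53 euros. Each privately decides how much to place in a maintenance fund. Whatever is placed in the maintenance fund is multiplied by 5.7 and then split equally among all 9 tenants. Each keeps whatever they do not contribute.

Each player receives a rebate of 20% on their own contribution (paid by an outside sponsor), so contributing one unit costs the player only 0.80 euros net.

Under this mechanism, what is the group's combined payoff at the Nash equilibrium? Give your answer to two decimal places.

477.00 euros

With the mechanism, a contributed unit returns (5.7/9) / 0.80 = 0.7917 per unit of net cost — still below 1 — so contributing 0 remains dominant for every player.
At the Nash equilibrium no one contributes; group total payoff = 9 × 53 = 477.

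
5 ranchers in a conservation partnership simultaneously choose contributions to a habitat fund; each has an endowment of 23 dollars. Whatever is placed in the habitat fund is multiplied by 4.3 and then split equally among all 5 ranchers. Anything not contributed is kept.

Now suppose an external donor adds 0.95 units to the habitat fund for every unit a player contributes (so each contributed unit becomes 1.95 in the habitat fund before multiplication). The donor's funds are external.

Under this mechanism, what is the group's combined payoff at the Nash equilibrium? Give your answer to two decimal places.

With the mechanism, a contributed unit returns 4.3 × 1.95 / 5 = 1.6770 per unit of net cost to the contributor — now above 1 — so contributing fully is weakly dominant for every player.
At the Nash equilibrium everyone contributes 23. Group total payoff = 4.3 × 1.95 × 115 = 964.28.

964.28 dollars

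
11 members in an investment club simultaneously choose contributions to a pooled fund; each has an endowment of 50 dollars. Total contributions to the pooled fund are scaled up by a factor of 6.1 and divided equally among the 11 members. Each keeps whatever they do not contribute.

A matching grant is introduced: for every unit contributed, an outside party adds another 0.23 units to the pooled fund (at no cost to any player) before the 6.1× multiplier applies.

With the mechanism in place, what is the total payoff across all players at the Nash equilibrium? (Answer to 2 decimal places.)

Even with the mechanism, each unit contributed returns only 6.1 × 1.23 / 11 = 0.6821 per unit of net cost, so contributing nothing is still dominant.
Everyone keeps their endowment and the group total is 11 × 50 = 550.

550.00 dollars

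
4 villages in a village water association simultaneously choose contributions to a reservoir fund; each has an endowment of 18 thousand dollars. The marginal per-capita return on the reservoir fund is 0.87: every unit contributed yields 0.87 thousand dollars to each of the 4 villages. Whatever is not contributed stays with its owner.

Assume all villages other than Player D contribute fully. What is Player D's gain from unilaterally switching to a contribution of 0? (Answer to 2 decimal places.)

Switching from a contribution of 18 to 0 lets Player D keep an extra 18 thousand dollars, but lowers the reservoir fund by 18, which costs Player D their own share of that drop: 0.87 × 18 = 15.66.
Net gain = 18 − 15.66 = 2.34. The private return per contributed unit (0.87) is below 1, so free-riding is indeed the best response regardless of what the others do.

2.34 thousand dollars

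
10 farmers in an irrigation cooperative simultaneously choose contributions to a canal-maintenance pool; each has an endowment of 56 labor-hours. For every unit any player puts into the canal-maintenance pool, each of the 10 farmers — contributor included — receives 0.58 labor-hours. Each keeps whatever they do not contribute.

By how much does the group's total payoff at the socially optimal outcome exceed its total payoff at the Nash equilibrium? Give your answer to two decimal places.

2688.00 labor-hours

The private return per contributed unit is 0.58 < 1, so contributing 0 is dominant for every player. At the Nash equilibrium everyone keeps their 56, and the group total is 10 × 56 = 560.
Each contributed unit returns 5.800 to the group as a whole (0.58 to each of 10 players), which exceeds 1, so the social optimum is full contribution: group total = 5.800 × 560 = 3248.00.
Efficiency loss = 3248.00 − 560 = 2688.00.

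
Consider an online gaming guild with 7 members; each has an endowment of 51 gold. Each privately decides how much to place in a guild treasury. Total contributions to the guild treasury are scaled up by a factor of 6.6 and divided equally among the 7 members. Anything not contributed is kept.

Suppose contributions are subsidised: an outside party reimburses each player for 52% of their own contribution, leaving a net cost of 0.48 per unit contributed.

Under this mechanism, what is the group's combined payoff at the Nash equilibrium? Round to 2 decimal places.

2541.84 gold

The effective private return per unit is now (6.6/7) / 0.48 = 1.9643 > 1, so every player's dominant strategy flips to full contribution.
At the Nash equilibrium everyone contributes 51. Group total payoff = 7 × (51 × 0.52 + 6.6 × 51) = 2541.84.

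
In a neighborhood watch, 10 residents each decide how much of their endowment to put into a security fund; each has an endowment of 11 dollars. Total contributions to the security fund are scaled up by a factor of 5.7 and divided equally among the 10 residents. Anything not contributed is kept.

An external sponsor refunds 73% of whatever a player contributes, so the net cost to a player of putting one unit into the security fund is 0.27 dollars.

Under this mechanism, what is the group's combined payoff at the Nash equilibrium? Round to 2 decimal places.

Under the mechanism each unit contributed yields (5.7/10) / 0.27 = 2.1111 back to its contributor per unit of net cost, which exceeds 1, making full contribution the dominant choice for everyone.
At the Nash equilibrium everyone contributes 11. Group total payoff = 10 × (11 × 0.73 + 5.7 × 11) = 707.30.

707.30 dollars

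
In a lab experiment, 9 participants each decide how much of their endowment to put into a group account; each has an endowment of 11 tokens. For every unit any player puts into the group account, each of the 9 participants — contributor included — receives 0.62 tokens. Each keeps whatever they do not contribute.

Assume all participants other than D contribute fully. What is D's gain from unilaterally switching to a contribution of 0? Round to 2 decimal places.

Switching from a contribution of 11 to 0 lets D keep an extra 11 tokens, but lowers the group account by 11, which costs D their own share of that drop: 0.62 × 11 = 6.82.
Net gain = 11 − 6.82 = 4.18. The private return per contributed unit (0.62) is below 1, so free-riding is indeed the best response regardless of what the others do.

4.18 tokens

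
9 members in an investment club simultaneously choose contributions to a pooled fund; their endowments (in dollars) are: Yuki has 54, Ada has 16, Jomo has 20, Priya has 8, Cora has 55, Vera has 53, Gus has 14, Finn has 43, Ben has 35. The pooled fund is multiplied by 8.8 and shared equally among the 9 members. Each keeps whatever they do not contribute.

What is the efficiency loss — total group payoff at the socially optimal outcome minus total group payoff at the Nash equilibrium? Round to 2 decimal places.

2324.40 dollars

The private return per contributed unit is 8.8/9 = 0.9778 < 1 for every player regardless of endowment, so the Nash equilibrium is zero contribution and the group total is Σ E_j = 54 + 16 + 20 + 8 + 55 + 53 + 14 + 43 + 35 = 298.
Each contributed unit returns 8.800 to the group, so the social optimum is full contribution by everyone: group total = 8.800 × 298 = 2622.40.
Efficiency loss = (8.800 − 1) × 298 = 2324.40.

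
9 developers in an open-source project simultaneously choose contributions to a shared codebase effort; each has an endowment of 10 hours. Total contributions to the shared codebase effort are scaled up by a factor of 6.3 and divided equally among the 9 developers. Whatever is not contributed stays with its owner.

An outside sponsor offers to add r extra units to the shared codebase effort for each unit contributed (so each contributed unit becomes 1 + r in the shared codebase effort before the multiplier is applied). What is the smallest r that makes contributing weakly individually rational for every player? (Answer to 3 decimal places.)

With matching at rate r, one contributed unit becomes (1 + r) in the shared codebase effort and returns 6.3 × (1 + r) / 9 to the contributor.
Setting this equal to 1: 1 + r = 9/6.3 = 1.4286.
So the minimum matching rate is r = 1.4286 − 1 = 0.429.

0.429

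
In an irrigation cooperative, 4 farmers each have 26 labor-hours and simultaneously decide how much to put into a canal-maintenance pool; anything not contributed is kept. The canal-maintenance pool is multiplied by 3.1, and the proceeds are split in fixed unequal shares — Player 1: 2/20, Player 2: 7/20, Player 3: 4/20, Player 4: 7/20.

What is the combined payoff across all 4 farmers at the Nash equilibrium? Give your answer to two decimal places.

213.20 labor-hours

A player with share s gets back 3.1·s per unit contributed, so full contribution is dominant for anyone with s > 1/3.1 = 0.3226 and zero contribution is dominant for anyone below.
Player 2 and Player 4 are above the threshold, contributing 26 each; the remaining 2 contribute 0. Total contributed: 52.
The canal-maintenance pool pays out 3.1 × 52 = 161.20 in total (split across the unequal shares, but the aggregate is all that matters for the group sum).
The 2 free-riders keep 26 each, adding 52. Group total = 52 + 161.20 = 213.20.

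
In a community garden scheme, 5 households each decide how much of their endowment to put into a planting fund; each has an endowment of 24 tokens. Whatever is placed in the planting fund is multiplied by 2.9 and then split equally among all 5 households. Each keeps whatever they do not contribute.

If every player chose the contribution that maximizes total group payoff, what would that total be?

348.00 tokens

Each contributed unit returns 2.900 to the group as a whole (0.5800 to each of 5 players), which exceeds 1, so the social optimum is full contribution: group total = 2.900 × 120 = 348.00.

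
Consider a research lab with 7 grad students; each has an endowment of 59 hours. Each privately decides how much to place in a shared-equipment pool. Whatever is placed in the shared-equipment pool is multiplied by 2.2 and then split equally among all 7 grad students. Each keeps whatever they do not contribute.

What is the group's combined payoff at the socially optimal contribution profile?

908.60 hours

Each contributed unit returns 2.200 to the group as a whole (0.3143 to each of 7 players), which exceeds 1, so the social optimum is full contribution: group total = 2.200 × 413 = 908.60.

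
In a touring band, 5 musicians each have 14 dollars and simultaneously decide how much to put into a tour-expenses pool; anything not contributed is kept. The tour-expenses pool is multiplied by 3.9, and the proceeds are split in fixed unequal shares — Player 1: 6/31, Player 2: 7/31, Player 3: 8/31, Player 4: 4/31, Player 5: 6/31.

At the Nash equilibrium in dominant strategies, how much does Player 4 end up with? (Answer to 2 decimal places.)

21.05 dollars

A player with share s gets back 3.9·s per unit contributed, so full contribution is dominant for anyone with s > 1/3.9 = 0.2564 and zero contribution is dominant for anyone below.
Only Player 3 (8/31) clears that bar, contributing 14; the remaining 4 contribute 0. Total contributed: 14.
Player 4 keeps 14 and receives 3.9 × 14 × 4/31 = 7.05 from the tour-expenses pool, for a payoff of 21.05.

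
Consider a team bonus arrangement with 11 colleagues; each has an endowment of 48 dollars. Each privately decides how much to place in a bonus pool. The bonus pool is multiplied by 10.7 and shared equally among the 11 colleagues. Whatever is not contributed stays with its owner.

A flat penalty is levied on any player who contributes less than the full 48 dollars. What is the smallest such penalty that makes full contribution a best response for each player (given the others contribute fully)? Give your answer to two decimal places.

1.31 dollars

Given the others contribute fully, the best deviation is to contribute 0 (any partial contribution still incurs the fine and gives up units whose private return 0.9727 is below 1).
Deviating from 48 to 0 saves 48 dollars but forfeits the deviator's share of the drop in the bonus pool: 10.7/11 × 48 = 46.69.
So the deviation gain is 48 − 46.69 = 1.31, and the fine must be at least 1.31 dollars to wipe it out.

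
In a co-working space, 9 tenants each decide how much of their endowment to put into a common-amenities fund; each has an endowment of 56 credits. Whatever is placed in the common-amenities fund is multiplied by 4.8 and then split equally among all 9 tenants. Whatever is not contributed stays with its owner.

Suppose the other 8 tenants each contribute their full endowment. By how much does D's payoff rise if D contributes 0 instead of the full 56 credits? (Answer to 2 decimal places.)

26.13 credits

Switching from a contribution of 56 to 0 lets D keep an extra 56 credits, but lowers the common-amenities fund by 56, which costs D their own share of that drop: 4.8/9 × 56 = 29.87.
Net gain = 56 − 29.87 = 26.13. The private return per contributed unit (0.5333) is below 1, so free-riding is indeed the best response regardless of what the others do.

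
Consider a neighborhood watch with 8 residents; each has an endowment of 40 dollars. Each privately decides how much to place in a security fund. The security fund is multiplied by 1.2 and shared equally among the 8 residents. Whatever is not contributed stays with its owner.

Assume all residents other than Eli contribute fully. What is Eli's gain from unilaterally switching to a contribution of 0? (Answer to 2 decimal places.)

Switching from a contribution of 40 to 0 lets Eli keep an extra 40 dollars, but lowers the security fund by 40, which costs Eli their own share of that drop: 1.2/8 × 40 = 6.00.
Net gain = 40 − 6.00 = 34.00. The private return per contributed unit (0.1500) is below 1, so free-riding is indeed the best response regardless of what the others do.

34.00 dollars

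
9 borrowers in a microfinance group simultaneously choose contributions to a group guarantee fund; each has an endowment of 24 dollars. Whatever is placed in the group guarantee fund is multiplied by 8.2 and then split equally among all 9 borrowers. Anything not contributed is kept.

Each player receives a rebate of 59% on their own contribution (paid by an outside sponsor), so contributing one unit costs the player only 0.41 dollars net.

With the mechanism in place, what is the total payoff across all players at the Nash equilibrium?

The effective private return per unit is now (8.2/9) / 0.41 = 2.2222 > 1, so every player's dominant strategy flips to full contribution.
So the Nash equilibrium is full contribution by all 9; the group earns 9 × (24 × 0.59 + 8.2 × 24) = 1898.64.

1898.64 dollars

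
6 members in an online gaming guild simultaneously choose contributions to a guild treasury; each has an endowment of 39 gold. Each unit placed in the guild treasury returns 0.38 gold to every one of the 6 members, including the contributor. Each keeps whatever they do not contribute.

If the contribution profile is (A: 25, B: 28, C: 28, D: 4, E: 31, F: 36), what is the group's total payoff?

Total contributed: 25 + 28 + 28 + 4 + 31 + 36 = 152; total kept: 6 × 39 − 152 = 82.
The guild treasury pays out 0.38 × 6 × 152 = 346.56 in aggregate.
Group total = 82 + 346.56 = 428.56.

428.56 gold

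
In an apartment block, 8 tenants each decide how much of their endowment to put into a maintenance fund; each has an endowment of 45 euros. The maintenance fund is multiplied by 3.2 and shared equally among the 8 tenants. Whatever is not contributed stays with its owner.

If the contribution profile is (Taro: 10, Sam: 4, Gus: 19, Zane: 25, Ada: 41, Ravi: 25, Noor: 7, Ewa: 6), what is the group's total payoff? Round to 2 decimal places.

661.40 euros

Total contributed: 10 + 4 + 19 + 25 + 41 + 25 + 7 + 6 = 137; total kept: 8 × 45 − 137 = 223.
The maintenance fund pays out 3.2 × 137 = 438.40 in aggregate.
Group total = 223 + 438.40 = 661.40.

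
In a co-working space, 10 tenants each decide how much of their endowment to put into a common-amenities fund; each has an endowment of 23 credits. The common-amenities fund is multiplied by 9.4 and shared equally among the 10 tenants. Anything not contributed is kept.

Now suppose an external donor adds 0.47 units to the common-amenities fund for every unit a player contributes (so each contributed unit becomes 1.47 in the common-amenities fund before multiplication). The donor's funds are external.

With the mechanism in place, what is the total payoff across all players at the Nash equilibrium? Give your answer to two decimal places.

3178.14 credits

Under the mechanism each unit contributed yields 9.4 × 1.47 / 10 = 1.3818 back to its contributor per unit of net cost, which exceeds 1, making full contribution the dominant choice for everyone.
At the Nash equilibrium everyone contributes 23. Group total payoff = 9.4 × 1.47 × 230 = 3178.14.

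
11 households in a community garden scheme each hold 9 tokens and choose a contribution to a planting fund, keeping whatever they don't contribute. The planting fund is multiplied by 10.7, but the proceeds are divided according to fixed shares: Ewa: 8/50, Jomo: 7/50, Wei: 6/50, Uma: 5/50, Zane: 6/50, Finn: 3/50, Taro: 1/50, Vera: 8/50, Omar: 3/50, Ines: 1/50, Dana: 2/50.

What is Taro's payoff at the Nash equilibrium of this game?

20.56 tokens

A player with share s gets back 10.7·s per unit contributed, so full contribution is dominant for anyone with s > 1/10.7 = 0.0935 and zero contribution is dominant for anyone below.
The shares above 0.0935 belong to Ewa, Jomo, Wei, Uma, Zane and Vera, contributing 9 each; the remaining 5 contribute 0. Total contributed: 54.
Taro keeps 9 and receives 10.7 × 54 × 1/50 = 11.56 from the planting fund, for a payoff of 20.56.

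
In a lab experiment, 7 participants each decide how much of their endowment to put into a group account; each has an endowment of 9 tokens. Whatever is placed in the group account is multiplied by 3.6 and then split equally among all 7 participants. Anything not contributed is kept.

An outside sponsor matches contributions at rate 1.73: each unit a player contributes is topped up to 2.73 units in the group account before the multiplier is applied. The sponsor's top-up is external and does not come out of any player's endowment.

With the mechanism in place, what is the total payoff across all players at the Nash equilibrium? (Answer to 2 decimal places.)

619.16 tokens

With the mechanism, a contributed unit returns 3.6 × 2.73 / 7 = 1.4040 per unit of net cost to the contributor — now above 1 — so contributing fully is weakly dominant for every player.
At the Nash equilibrium everyone contributes 9. Group total payoff = 3.6 × 2.73 × 63 = 619.16.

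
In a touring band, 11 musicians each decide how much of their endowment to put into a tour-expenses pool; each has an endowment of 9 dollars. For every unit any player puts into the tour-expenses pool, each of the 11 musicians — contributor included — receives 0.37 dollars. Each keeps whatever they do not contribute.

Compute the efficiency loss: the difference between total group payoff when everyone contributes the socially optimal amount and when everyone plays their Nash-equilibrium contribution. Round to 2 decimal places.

The private return per contributed unit is 0.37 < 1, so contributing 0 is dominant for every player. At the Nash equilibrium everyone keeps their 9, and the group total is 11 × 9 = 99.
Each contributed unit returns 4.070 to the group as a whole (0.37 to each of 11 players), which exceeds 1, so the social optimum is full contribution: group total = 4.070 × 99 = 402.93.
Efficiency loss = 402.93 − 99 = 303.93.

303.93 dollars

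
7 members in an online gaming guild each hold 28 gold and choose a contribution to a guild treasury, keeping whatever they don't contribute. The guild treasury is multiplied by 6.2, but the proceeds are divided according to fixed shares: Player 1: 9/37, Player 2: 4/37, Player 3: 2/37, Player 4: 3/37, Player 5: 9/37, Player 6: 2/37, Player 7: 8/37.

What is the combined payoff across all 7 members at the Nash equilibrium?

632.80 gold

Each unit j contributes comes back to j as 6.2 × (j's share), so j prefers to contribute only if that share exceeds 1/6.2 = 0.1613; otherwise keeping the unit dominates.
The shares above 0.1613 belong to Player 1, Player 5 and Player 7, contributing 28 each; the remaining 4 contribute 0. Total contributed: 84.
The guild treasury pays out 6.2 × 84 = 520.80 in total (split across the unequal shares, but the aggregate is all that matters for the group sum).
The 4 free-riders keep 28 each, adding 112. Group total = 112 + 520.80 = 632.80.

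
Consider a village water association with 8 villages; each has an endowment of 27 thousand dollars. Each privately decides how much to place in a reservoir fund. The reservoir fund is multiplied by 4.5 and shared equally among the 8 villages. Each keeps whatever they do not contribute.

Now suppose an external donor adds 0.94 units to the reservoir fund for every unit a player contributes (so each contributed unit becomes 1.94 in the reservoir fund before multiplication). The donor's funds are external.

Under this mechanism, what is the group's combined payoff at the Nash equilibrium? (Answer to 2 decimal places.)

1885.68 thousand dollars

Under the mechanism each unit contributed yields 4.5 × 1.94 / 8 = 1.0913 back to its contributor per unit of net cost, which exceeds 1, making full contribution the dominant choice for everyone.
At the Nash equilibrium everyone contributes 27. Group total payoff = 4.5 × 1.94 × 216 = 1885.68.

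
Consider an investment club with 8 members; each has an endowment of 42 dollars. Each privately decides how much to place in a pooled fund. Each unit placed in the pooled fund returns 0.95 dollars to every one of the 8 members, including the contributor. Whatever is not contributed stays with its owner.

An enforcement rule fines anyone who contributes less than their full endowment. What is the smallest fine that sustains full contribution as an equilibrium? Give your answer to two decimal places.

2.10 dollars

Given the others contribute fully, the best deviation is to contribute 0 (any partial contribution still incurs the fine and gives up units whose private return 0.95 is below 1).
Deviating from 42 to 0 saves 42 dollars but forfeits the deviator's share of the drop in the pooled fund: 0.95 × 42 = 39.90.
So the deviation gain is 42 − 39.90 = 2.10, and the fine must be at least 2.10 dollars to wipe it out.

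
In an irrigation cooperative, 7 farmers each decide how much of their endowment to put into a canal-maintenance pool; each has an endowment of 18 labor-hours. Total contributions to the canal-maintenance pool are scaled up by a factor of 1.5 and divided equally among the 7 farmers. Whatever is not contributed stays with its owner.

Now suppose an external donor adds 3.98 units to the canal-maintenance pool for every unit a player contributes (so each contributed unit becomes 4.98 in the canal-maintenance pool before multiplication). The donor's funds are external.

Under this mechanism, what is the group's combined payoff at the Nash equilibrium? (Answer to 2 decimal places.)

With the mechanism, a contributed unit returns 1.5 × 4.98 / 7 = 1.0671 per unit of net cost to the contributor — now above 1 — so contributing fully is weakly dominant for every player.
At the Nash equilibrium everyone contributes 18. Group total payoff = 1.5 × 4.98 × 126 = 941.22.

941.22 labor-hours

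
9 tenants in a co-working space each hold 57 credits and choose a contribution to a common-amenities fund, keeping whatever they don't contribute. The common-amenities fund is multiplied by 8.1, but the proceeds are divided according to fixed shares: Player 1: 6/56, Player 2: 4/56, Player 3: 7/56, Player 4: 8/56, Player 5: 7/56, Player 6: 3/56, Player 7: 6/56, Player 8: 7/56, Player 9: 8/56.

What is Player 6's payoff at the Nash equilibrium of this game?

180.67 credits

Player j's private return per contributed unit is 8.1 × (j's share). Contributing is weakly dominant for j when that share is at least 1/8.1 = 0.1235, and contributing 0 is dominant otherwise.
The shares above 0.1235 belong to Player 3, Player 4, Player 5, Player 8 and Player 9, contributing 57 each; the remaining 4 contribute 0. Total contributed: 285.
Player 6 keeps 57 and receives 8.1 × 285 × 3/56 = 123.67 from the common-amenities fund, for a payoff of 180.67.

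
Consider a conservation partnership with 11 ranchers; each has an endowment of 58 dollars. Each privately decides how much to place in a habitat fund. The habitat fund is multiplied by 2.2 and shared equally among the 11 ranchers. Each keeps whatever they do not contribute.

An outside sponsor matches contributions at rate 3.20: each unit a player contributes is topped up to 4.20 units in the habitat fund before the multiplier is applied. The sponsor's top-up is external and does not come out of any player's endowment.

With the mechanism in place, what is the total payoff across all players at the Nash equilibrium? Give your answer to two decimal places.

638.00 dollars

Even with the mechanism, each unit contributed returns only 2.2 × 4.20 / 11 = 0.8400 per unit of net cost, so contributing nothing is still dominant.
Everyone keeps their endowment and the group total is 11 × 58 = 638.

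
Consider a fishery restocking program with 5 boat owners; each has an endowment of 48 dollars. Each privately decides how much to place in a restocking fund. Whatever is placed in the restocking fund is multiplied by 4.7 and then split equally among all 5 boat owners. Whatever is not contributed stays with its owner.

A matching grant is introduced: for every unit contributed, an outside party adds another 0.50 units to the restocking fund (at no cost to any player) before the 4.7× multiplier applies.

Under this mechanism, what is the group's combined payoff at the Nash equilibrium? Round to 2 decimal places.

1692.00 dollars

Under the mechanism each unit contributed yields 4.7 × 1.50 / 5 = 1.4100 back to its contributor per unit of net cost, which exceeds 1, making full contribution the dominant choice for everyone.
So the Nash equilibrium is full contribution by all 5; the group earns 4.7 × 1.50 × 240 = 1692.00.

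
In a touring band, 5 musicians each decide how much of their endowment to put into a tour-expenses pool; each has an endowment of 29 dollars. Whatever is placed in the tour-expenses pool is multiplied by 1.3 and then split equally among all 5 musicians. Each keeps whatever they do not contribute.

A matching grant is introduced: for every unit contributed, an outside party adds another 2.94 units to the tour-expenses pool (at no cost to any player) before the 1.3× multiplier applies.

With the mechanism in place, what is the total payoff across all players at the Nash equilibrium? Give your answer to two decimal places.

The effective private return per unit is now 1.3 × 3.94 / 5 = 1.0244 > 1, so every player's dominant strategy flips to full contribution.
At the Nash equilibrium everyone contributes 29. Group total payoff = 1.3 × 3.94 × 145 = 742.69.

742.69 dollars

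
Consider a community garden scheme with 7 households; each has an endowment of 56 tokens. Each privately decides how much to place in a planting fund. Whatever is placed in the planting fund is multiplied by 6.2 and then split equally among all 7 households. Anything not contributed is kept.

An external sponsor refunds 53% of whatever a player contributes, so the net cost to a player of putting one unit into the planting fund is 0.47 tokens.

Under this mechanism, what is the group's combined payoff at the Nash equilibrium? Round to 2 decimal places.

2638.16 tokens

The effective private return per unit is now (6.2/7) / 0.47 = 1.8845 > 1, so every player's dominant strategy flips to full contribution.
At the Nash equilibrium everyone contributes 56. Group total payoff = 7 × (56 × 0.53 + 6.2 × 56) = 2638.16.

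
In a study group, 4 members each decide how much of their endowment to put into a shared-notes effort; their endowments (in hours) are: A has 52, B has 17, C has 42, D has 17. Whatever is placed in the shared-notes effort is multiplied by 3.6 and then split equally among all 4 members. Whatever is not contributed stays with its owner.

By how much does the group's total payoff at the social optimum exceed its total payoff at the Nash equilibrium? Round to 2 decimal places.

332.80 hours

The private return per contributed unit is 3.6/4 = 0.9000 < 1 for every player regardless of endowment, so the Nash equilibrium is zero contribution and the group total is Σ E_j = 52 + 17 + 42 + 17 = 128.
Each contributed unit returns 3.600 to the group, so the social optimum is full contribution by everyone: group total = 3.600 × 128 = 460.80.
Efficiency loss = (3.600 − 1) × 128 = 332.80.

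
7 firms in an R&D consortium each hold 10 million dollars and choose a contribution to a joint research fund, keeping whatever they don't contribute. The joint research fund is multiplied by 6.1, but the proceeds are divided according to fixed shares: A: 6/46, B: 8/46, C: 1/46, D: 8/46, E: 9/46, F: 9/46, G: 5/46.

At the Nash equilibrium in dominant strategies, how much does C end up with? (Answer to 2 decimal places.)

15.30 million dollars

Each unit j contributes comes back to j as 6.1 × (j's share), so j prefers to contribute only if that share exceeds 1/6.1 = 0.1639; otherwise keeping the unit dominates.
B, D, E and F are above the threshold, contributing 10 each; the remaining 3 contribute 0. Total contributed: 40.
C keeps 10 and receives 6.1 × 40 × 1/46 = 5.30 from the joint research fund, for a payoff of 15.30.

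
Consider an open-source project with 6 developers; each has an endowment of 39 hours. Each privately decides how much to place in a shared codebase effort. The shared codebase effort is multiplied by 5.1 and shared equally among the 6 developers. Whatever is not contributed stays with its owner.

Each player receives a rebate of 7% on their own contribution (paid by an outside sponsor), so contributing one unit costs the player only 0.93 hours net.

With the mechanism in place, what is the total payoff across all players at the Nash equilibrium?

Even with the mechanism, each unit contributed returns only (5.1/6) / 0.93 = 0.9140 per unit of net cost, so contributing nothing is still dominant.
At the Nash equilibrium no one contributes; group total payoff = 6 × 39 = 234.

234.00 hours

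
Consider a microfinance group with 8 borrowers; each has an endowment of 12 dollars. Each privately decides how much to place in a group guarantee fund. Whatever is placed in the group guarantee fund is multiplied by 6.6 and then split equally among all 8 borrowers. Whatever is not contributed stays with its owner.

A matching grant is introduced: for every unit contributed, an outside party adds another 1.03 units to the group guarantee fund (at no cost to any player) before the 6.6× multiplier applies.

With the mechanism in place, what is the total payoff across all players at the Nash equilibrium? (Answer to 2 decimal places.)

With the mechanism, a contributed unit returns 6.6 × 2.03 / 8 = 1.6748 per unit of net cost to the contributor — now above 1 — so contributing fully is weakly dominant for every player.
At the Nash equilibrium everyone contributes 12. Group total payoff = 6.6 × 2.03 × 96 = 1286.21.

1286.21 dollars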